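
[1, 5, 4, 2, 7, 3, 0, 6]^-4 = [2, 4, 0, 6, 1, 7, 3, 5]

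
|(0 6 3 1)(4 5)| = 4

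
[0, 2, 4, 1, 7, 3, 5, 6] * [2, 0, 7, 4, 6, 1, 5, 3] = [2, 7, 6, 0, 3, 4, 1, 5]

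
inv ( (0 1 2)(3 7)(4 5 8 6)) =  (0 2 1)(3 7)(4 6 8 5)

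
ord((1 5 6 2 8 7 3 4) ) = 8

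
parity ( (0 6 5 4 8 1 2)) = even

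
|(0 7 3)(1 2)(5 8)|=6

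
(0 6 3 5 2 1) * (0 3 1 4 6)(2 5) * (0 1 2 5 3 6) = (0 1 6 2 4)(3 5)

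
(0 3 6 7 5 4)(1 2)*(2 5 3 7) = (0 7 3 6 2 1 5 4)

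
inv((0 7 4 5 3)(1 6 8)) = (0 3 5 4 7)(1 8 6)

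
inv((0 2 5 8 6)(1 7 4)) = (0 6 8 5 2)(1 4 7)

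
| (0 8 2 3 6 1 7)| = 7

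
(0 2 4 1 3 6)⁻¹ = (0 6 3 1 4 2)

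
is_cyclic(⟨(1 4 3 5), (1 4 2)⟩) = no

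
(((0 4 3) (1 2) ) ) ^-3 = (1 2) 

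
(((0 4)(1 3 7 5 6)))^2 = (1 7 6 3 5)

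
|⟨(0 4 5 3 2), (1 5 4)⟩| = 360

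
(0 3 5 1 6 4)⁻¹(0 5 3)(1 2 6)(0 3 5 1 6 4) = (1 5 3)(2 4 6)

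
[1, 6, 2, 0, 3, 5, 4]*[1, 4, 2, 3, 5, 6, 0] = [4, 0, 2, 1, 3, 6, 5]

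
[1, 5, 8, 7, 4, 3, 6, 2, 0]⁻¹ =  [8, 0, 7, 5, 4, 1, 6, 3, 2]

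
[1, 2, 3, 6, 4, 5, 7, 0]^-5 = [1, 2, 3, 6, 4, 5, 7, 0]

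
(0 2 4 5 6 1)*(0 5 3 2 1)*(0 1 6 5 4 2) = (0 6 1 4 3)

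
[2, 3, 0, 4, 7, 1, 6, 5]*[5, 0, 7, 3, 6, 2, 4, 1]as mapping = [0→7, 1→3, 2→5, 3→6, 4→1, 5→0, 6→4, 7→2]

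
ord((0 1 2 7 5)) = 5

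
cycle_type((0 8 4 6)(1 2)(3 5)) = 2^2.4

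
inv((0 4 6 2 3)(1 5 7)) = (0 3 2 6 4)(1 7 5)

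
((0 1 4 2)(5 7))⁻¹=(0 2 4 1)(5 7)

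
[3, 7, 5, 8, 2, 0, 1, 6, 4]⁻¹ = [5, 6, 4, 0, 8, 2, 7, 1, 3]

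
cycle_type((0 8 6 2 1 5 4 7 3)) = 9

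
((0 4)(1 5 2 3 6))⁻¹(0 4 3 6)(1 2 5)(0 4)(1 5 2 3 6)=(0 6 1 4)(2 5 3)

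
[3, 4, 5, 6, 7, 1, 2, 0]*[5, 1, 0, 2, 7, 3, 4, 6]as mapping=[0→2, 1→7, 2→3, 3→4, 4→6, 5→1, 6→0, 7→5]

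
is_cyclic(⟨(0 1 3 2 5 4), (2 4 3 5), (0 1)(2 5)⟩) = no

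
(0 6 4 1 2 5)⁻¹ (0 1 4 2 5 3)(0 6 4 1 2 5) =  (0 3 6 2 1 5)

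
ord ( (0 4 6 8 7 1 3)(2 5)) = 14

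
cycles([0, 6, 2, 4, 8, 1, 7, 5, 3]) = (1 6 7 5)(3 4 8)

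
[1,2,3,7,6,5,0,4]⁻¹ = [6,0,1,2,7,5,4,3]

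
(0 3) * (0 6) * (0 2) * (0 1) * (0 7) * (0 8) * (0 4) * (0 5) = (0 3 6 2 1 7 8 4 5)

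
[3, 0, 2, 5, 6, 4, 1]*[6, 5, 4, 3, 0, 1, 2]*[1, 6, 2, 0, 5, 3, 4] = [0, 4, 5, 6, 2, 1, 3]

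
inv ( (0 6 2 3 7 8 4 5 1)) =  (0 1 5 4 8 7 3 2 6)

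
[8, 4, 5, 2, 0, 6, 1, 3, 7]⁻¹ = [4, 6, 3, 7, 1, 2, 5, 8, 0]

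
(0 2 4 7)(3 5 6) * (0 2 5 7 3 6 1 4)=(0 5 1 4 3 7 2)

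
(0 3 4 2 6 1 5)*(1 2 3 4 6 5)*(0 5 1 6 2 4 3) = (0 3 2 1 6 4)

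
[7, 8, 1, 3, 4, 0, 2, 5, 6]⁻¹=[5, 2, 6, 3, 4, 7, 8, 0, 1]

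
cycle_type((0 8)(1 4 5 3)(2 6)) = 2^2.4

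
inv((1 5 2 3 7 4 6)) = (1 6 4 7 3 2 5)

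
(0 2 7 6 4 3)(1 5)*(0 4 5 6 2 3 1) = (0 3 4 1 6 5)(2 7)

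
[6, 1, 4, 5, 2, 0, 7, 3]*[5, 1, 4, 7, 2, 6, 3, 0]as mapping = [0→3, 1→1, 2→2, 3→6, 4→4, 5→5, 6→0, 7→7]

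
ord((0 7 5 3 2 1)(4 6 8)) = 6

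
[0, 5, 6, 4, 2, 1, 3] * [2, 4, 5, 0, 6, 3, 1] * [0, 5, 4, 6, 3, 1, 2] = [4, 6, 5, 2, 1, 3, 0]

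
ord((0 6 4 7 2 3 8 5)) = 8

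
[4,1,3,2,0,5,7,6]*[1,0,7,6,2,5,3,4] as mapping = [0→2,1→0,2→6,3→7,4→1,5→5,6→4,7→3] 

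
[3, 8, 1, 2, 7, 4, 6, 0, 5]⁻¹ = [7, 2, 3, 0, 5, 8, 6, 4, 1]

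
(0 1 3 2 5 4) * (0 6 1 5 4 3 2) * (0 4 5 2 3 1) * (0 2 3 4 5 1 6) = (0 3 5 6 2 1 4)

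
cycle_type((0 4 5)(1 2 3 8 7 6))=3.6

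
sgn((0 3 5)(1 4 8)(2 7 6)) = 1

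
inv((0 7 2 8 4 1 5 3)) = (0 3 5 1 4 8 2 7)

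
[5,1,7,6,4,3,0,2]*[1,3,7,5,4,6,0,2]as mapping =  [0→6,1→3,2→2,3→0,4→4,5→5,6→1,7→7]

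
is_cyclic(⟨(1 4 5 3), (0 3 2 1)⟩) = no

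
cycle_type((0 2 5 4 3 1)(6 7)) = 2.6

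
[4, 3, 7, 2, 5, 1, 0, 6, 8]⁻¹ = [6, 5, 3, 1, 0, 4, 7, 2, 8]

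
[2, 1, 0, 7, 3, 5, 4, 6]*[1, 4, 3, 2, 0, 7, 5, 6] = [3, 4, 1, 6, 2, 7, 0, 5]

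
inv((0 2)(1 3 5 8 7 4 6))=(0 2)(1 6 4 7 8 5 3)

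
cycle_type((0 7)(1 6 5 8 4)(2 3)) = 2^2.5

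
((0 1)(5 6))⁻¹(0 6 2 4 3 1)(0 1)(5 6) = (0 1 5 2 4 3)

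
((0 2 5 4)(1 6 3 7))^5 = (0 2 5 4)(1 6 3 7)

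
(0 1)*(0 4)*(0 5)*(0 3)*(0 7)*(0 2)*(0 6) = (0 1 4 5 3 7 2 6)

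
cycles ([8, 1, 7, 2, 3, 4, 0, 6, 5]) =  (0 8 5 4 3 2 7 6)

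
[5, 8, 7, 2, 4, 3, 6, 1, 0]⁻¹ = [8, 7, 3, 5, 4, 0, 6, 2, 1]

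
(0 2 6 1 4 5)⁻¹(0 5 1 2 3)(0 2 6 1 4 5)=(0 4 6 3 2)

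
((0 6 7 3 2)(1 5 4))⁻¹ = (0 2 3 7 6)(1 4 5)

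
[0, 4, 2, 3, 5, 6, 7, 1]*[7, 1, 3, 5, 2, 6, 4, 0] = [7, 2, 3, 5, 6, 4, 0, 1]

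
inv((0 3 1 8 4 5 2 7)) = (0 7 2 5 4 8 1 3)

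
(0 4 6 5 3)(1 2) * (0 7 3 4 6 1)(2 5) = (0 6 2)(1 5 4)(3 7)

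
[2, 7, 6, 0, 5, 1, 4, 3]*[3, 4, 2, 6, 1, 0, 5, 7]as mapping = [0→2, 1→7, 2→5, 3→3, 4→0, 5→4, 6→1, 7→6]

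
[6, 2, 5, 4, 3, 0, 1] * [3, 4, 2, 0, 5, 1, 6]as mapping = [0→6, 1→2, 2→1, 3→5, 4→0, 5→3, 6→4]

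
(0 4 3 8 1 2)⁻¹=(0 2 1 8 3 4)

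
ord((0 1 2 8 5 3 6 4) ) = 8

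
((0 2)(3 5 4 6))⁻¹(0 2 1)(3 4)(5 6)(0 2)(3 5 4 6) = (0 1 2)(3 4)(5 6)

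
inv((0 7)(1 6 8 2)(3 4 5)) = (0 7)(1 2 8 6)(3 5 4)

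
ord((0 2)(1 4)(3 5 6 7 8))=10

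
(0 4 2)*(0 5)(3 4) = (0 3 4 2 5)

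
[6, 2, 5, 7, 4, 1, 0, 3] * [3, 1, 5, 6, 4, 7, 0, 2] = [0, 5, 7, 2, 4, 1, 3, 6]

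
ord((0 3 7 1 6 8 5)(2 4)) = 14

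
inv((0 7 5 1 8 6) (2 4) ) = (0 6 8 1 5 7) (2 4) 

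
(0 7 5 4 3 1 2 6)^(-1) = (0 6 2 1 3 4 5 7)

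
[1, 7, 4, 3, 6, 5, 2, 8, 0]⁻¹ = [8, 0, 6, 3, 2, 5, 4, 1, 7]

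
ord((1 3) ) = 2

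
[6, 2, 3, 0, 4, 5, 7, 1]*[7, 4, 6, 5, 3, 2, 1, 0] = [1, 6, 5, 7, 3, 2, 0, 4]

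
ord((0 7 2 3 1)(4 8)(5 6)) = 10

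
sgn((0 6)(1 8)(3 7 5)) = 1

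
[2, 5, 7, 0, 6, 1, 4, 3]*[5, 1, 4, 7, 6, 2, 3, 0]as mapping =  [0→4, 1→2, 2→0, 3→5, 4→3, 5→1, 6→6, 7→7]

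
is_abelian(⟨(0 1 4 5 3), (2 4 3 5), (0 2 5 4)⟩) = no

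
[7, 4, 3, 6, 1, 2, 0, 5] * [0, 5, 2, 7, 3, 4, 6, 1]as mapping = [0→1, 1→3, 2→7, 3→6, 4→5, 5→2, 6→0, 7→4]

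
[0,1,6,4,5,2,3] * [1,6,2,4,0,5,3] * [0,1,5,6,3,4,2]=[1,2,6,0,4,5,3]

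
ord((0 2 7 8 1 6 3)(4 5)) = 14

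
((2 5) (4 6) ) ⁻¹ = (2 5) (4 6) 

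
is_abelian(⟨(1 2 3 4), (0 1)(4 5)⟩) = no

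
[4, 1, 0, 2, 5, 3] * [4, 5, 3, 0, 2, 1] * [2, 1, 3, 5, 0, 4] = [3, 4, 0, 5, 1, 2]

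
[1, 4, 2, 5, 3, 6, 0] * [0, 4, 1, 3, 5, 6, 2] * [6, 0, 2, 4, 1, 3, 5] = [1, 3, 0, 5, 4, 2, 6]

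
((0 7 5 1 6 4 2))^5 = (0 4 1 7 2 6 5)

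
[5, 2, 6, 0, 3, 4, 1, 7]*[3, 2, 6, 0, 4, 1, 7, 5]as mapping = [0→1, 1→6, 2→7, 3→3, 4→0, 5→4, 6→2, 7→5]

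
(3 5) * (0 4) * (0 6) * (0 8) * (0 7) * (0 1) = (0 4 6 8 7 1)(3 5)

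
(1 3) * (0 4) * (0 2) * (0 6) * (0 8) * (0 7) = (0 4 2 6 8 7)(1 3)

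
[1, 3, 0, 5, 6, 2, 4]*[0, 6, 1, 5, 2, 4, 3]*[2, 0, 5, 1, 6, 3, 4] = [4, 3, 2, 6, 1, 0, 5]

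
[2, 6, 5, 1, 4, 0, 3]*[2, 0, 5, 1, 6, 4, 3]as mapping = [0→5, 1→3, 2→4, 3→0, 4→6, 5→2, 6→1]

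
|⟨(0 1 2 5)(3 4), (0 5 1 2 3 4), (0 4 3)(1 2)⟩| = 720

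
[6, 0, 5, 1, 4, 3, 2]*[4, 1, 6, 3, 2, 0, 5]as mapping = [0→5, 1→4, 2→0, 3→1, 4→2, 5→3, 6→6]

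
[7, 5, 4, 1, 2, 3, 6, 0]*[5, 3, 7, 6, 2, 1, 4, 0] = [0, 1, 2, 3, 7, 6, 4, 5]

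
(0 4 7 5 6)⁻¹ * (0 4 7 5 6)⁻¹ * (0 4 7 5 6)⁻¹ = (0 7 6 4 5)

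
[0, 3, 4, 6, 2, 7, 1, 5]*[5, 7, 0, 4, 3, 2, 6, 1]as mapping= [0→5, 1→4, 2→3, 3→6, 4→0, 5→1, 6→7, 7→2]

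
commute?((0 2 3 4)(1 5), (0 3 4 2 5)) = no:(0 2 3 4)(1 5)*(0 3 4 2 5) = (0 5 1)(2 4 3), (0 3 4 2 5)*(0 2 3 4)(1 5) = (0 4 3)(1 5 2)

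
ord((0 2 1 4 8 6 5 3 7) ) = 9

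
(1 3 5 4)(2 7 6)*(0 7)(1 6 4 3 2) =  (0 7 4 6 1 2)(3 5)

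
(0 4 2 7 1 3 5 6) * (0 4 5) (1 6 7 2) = (0 5 7 6 4 1 3) 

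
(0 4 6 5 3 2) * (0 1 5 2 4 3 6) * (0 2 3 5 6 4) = (0 5 4 2 1 6 3)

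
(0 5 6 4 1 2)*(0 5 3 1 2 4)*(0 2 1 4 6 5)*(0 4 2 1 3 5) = (0 5)(1 6)(2 4 3)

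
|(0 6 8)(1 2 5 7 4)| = 15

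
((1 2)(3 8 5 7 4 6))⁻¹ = (1 2)(3 6 4 7 5 8)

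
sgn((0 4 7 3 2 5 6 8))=-1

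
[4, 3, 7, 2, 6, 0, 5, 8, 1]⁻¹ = [5, 8, 3, 1, 0, 6, 4, 2, 7]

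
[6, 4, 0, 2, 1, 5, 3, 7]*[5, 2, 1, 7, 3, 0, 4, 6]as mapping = [0→4, 1→3, 2→5, 3→1, 4→2, 5→0, 6→7, 7→6]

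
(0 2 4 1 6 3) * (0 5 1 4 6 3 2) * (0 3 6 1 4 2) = (0 3 5 4 2 1 6)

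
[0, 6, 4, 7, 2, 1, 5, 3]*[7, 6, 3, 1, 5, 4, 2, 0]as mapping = [0→7, 1→2, 2→5, 3→0, 4→3, 5→6, 6→4, 7→1]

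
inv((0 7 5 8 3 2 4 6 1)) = (0 1 6 4 2 3 8 5 7)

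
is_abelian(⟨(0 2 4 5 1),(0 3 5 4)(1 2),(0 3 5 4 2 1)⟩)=no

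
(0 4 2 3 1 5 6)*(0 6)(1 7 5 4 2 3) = (0 2 1 4 3 7 5)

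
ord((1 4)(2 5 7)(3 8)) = 6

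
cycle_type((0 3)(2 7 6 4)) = 2.4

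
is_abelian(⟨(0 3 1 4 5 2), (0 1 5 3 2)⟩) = no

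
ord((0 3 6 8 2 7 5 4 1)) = 9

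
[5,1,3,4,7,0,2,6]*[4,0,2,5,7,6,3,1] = [6,0,5,7,1,4,2,3]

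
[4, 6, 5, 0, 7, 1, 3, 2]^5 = [1, 7, 0, 5, 6, 4, 2, 3]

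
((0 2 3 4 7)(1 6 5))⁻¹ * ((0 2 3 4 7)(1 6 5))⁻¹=(0 4 2 7 3)(1 6 5)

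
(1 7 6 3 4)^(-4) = (1 7 6 3 4)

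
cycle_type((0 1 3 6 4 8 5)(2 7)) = 2.7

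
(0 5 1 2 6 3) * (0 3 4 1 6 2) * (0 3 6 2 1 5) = (1 3 6 4 5 2)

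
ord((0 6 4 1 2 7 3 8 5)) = 9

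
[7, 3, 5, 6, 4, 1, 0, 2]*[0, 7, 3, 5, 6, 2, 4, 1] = [1, 5, 2, 4, 6, 7, 0, 3]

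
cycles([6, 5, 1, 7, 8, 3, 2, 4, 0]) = (0 6 2 1 5 3 7 4 8)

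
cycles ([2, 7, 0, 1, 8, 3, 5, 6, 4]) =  (0 2)(1 7 6 5 3)(4 8)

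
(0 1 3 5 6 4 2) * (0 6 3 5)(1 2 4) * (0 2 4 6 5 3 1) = (0 4 6)(1 3 2 5)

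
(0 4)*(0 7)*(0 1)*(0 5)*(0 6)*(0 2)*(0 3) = (0 4 7 1 5 6 2 3)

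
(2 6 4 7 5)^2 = (2 4 5 6 7)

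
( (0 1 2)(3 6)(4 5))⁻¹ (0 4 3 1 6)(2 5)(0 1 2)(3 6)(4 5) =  (0 4)(1 5 6 2 3)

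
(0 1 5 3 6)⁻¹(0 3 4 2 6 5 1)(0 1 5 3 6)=(0 3 5 1 6 4 2)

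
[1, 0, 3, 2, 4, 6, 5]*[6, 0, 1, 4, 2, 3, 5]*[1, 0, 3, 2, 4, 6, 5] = [1, 5, 4, 0, 3, 6, 2]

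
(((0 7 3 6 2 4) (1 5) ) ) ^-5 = (0 7 3 6 2 4) (1 5) 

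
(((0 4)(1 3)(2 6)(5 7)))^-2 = ()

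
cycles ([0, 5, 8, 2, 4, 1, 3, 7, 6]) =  (1 5)(2 8 6 3)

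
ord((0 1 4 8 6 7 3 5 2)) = 9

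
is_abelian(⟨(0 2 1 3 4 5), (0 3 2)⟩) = no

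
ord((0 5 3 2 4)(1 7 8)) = 15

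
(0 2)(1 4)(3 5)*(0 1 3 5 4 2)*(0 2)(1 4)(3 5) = (0 2 4 5 3 1)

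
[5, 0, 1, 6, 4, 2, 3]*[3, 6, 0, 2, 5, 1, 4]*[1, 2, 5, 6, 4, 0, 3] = [2, 6, 3, 4, 0, 1, 5]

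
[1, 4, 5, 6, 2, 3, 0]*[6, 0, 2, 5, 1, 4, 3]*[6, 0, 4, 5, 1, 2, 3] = [6, 0, 1, 5, 4, 2, 3]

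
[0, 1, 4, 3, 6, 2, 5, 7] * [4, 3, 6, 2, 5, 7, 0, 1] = [4, 3, 5, 2, 0, 6, 7, 1]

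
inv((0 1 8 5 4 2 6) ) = (0 6 2 4 5 8 1) 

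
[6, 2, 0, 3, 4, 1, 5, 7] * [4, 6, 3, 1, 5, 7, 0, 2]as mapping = [0→0, 1→3, 2→4, 3→1, 4→5, 5→6, 6→7, 7→2]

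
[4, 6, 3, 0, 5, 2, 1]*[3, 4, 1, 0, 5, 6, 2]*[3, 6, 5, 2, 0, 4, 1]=[4, 5, 3, 2, 1, 6, 0]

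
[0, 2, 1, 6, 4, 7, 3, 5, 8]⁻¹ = [0, 2, 1, 6, 4, 7, 3, 5, 8]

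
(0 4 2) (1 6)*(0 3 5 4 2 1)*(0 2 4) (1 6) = (0 4 6 2 3 5) 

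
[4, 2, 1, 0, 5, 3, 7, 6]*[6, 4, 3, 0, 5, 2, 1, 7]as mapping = [0→5, 1→3, 2→4, 3→6, 4→2, 5→0, 6→7, 7→1]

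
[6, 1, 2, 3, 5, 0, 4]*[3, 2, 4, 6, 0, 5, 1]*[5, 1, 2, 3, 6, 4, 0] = [1, 2, 6, 0, 4, 3, 5]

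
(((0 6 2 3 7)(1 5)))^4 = (0 7 3 2 6)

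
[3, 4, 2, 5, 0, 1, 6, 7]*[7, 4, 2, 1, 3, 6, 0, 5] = [1, 3, 2, 6, 7, 4, 0, 5] 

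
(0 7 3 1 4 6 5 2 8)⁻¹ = (0 8 2 5 6 4 1 3 7)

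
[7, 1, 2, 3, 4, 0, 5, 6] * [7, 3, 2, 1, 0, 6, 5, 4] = [4, 3, 2, 1, 0, 7, 6, 5]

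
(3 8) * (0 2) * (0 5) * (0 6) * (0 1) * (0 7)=(0 2 5 6 1 7)(3 8)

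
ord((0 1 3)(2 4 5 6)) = 12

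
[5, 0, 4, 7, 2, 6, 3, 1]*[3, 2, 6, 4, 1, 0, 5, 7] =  [0, 3, 1, 7, 6, 5, 4, 2]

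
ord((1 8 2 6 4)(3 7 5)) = 15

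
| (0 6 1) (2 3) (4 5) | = 6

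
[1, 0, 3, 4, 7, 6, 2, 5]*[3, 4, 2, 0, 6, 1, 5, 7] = [4, 3, 0, 6, 7, 5, 2, 1]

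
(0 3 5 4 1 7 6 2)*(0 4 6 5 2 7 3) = (1 3 2 4)(5 6 7)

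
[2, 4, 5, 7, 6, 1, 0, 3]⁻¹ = [6, 5, 0, 7, 1, 2, 4, 3]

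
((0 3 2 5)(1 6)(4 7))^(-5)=(0 5 2 3)(1 6)(4 7)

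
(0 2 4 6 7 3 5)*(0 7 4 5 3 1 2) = (1 2 5 7)(4 6)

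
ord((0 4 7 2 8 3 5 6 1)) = 9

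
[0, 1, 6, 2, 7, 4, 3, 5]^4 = [0, 1, 6, 2, 7, 4, 3, 5]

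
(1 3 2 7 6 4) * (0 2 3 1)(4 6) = (0 2 7 4)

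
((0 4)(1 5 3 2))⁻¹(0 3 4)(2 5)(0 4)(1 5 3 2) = (0 4 2)(1 3)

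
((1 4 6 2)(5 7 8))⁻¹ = (1 2 6 4)(5 8 7)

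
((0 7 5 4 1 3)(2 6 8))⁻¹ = (0 3 1 4 5 7)(2 8 6)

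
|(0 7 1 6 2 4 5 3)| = 8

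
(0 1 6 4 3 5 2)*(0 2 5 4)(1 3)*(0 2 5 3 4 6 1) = (0 4)(2 5 3 6)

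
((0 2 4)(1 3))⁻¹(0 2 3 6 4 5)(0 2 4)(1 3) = (0 5 2 4 1 6)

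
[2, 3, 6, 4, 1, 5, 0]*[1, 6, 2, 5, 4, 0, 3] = [2, 5, 3, 4, 6, 0, 1]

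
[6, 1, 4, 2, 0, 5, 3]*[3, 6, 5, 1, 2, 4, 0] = [0, 6, 2, 5, 3, 4, 1]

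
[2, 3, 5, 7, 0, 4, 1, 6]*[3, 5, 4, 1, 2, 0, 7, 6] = [4, 1, 0, 6, 3, 2, 5, 7]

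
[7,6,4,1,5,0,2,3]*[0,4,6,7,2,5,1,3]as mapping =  [0→3,1→1,2→2,3→4,4→5,5→0,6→6,7→7]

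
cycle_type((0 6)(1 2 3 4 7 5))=2.6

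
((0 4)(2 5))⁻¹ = (0 4)(2 5)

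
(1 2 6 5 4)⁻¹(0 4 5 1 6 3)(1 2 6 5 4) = (0 1 4 2 5 3)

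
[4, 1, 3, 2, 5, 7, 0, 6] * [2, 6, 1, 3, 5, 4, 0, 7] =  [5, 6, 3, 1, 4, 7, 2, 0]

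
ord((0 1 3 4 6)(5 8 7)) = 15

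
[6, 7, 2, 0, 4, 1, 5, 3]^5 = [3, 5, 2, 7, 4, 6, 0, 1]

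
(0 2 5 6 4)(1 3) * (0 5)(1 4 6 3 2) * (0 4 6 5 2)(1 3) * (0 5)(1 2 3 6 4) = (0 6)(1 5 2)(3 4)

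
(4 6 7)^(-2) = (4 6 7)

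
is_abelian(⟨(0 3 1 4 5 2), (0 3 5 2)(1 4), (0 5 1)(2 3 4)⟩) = no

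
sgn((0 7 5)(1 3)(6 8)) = 1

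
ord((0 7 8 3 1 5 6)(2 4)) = 14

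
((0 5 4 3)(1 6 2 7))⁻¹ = (0 3 4 5)(1 7 2 6)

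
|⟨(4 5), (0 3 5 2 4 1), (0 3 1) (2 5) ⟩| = 720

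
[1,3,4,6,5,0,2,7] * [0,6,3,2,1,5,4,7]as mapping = [0→6,1→2,2→1,3→4,4→5,5→0,6→3,7→7]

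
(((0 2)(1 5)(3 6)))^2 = ()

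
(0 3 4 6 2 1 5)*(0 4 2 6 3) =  (1 5 4 3 2)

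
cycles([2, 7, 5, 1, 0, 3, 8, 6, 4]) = (0 2 5 3 1 7 6 8 4)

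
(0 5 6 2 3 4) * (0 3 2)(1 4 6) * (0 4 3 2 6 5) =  (1 3 5)(2 6 4)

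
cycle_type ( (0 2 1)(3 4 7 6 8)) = 3.5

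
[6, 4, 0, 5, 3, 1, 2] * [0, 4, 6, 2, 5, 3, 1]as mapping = [0→1, 1→5, 2→0, 3→3, 4→2, 5→4, 6→6]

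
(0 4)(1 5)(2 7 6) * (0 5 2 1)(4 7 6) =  (0 7 4 5)(1 2 6)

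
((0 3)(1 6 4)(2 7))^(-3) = (0 3)(2 7)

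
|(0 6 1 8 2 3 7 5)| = 8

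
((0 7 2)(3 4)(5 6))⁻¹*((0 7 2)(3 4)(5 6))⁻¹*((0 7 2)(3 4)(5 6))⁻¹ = (3 4)(5 6)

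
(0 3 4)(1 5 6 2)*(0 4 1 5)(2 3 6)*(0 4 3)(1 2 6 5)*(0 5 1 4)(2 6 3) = (0 1)(2 4)(3 6 5)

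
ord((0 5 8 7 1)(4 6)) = 10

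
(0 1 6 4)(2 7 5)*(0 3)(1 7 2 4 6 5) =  (0 7 1 5 4 3)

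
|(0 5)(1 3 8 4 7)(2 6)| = 10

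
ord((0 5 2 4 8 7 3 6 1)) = 9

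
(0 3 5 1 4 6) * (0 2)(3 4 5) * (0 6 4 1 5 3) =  (0 1 3)(2 6)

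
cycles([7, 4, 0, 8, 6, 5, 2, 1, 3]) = (0 7 1 4 6 2)(3 8)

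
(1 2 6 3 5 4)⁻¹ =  (1 4 5 3 6 2)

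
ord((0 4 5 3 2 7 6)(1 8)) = 14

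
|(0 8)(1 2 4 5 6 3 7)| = 14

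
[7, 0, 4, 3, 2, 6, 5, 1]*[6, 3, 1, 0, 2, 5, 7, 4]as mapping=[0→4, 1→6, 2→2, 3→0, 4→1, 5→7, 6→5, 7→3]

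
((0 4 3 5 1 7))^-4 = (0 3 1)(4 5 7)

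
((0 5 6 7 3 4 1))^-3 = (0 3 5 4 6 1 7)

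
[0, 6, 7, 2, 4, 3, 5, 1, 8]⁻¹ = [0, 7, 3, 5, 4, 6, 1, 2, 8]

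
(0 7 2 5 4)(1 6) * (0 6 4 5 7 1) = (0 1 4 6)(2 7)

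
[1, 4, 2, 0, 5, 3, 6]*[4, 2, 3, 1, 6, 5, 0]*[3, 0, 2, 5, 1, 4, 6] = [2, 6, 5, 1, 4, 0, 3] 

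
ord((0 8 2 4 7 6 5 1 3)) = 9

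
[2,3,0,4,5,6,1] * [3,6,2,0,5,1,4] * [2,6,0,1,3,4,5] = [0,2,1,4,6,3,5]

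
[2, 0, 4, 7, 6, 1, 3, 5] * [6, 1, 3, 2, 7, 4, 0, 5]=[3, 6, 7, 5, 0, 1, 2, 4]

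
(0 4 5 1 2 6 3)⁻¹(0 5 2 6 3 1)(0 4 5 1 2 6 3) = (0 2 4 1 6 3)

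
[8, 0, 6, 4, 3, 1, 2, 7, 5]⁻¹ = [1, 5, 6, 4, 3, 8, 2, 7, 0]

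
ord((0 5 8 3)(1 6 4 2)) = 4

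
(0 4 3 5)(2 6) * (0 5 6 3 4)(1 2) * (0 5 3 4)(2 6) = (0 5 3 2 4)(1 6)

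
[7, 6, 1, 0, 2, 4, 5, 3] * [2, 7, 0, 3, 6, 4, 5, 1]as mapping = [0→1, 1→5, 2→7, 3→2, 4→0, 5→6, 6→4, 7→3]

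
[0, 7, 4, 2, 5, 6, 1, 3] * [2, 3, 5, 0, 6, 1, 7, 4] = [2, 4, 6, 5, 1, 7, 3, 0]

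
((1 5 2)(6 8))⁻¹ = (1 2 5)(6 8)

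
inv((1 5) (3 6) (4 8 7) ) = (1 5) (3 6) (4 7 8) 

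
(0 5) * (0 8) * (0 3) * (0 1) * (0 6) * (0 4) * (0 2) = (0 5 8 3 1 6 4 2)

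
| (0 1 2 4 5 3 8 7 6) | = 9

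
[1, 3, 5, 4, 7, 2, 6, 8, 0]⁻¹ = [8, 0, 5, 1, 3, 2, 6, 4, 7]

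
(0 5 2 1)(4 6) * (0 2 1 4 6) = (0 5 1 2 4)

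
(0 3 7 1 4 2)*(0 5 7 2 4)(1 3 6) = (0 6 1)(2 5 7 3)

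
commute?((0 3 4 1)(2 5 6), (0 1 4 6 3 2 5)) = no:(0 3 4 1)(2 5 6)*(0 1 4 6 3 2 5) = (0 2)(3 6 5), (0 1 4 6 3 2 5)*(0 3 4 1)(2 5 6) = (2 6 4)(3 5)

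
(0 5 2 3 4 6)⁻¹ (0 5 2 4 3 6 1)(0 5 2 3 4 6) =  (0 1 5 2 3 6 4)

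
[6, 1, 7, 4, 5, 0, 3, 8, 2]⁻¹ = [5, 1, 8, 6, 3, 4, 0, 2, 7]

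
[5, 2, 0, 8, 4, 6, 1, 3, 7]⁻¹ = [2, 6, 1, 7, 4, 0, 5, 8, 3]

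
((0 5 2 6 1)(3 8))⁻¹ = (0 1 6 2 5)(3 8)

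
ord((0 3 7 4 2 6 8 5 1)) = 9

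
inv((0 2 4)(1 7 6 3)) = (0 4 2)(1 3 6 7)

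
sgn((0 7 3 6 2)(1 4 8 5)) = -1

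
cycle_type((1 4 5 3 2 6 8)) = 7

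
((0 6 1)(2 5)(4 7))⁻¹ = (0 1 6)(2 5)(4 7)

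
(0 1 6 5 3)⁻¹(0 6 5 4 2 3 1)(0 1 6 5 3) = (0 6 1 5 3 4 2)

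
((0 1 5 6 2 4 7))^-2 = (0 4 6 1 7 2 5)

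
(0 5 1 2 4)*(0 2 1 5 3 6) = (0 3 6)(2 4)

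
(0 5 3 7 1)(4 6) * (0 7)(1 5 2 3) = (0 2 3)(1 7 5)(4 6)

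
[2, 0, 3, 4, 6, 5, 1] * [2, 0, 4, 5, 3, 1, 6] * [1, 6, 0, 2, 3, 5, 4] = [3, 0, 5, 2, 4, 6, 1]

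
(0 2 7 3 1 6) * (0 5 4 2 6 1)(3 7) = (0 6 5 4 2 3)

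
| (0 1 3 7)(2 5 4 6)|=4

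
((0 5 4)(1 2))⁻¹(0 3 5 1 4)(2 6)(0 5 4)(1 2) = (0 5 3 4 2)(1 6)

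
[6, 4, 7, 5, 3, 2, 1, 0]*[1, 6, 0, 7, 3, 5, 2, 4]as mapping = [0→2, 1→3, 2→4, 3→5, 4→7, 5→0, 6→6, 7→1]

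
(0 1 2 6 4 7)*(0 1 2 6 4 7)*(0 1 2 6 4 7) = (0 6) (1 4) (2 7) 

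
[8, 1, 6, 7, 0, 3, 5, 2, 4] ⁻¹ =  [4, 1, 7, 5, 8, 6, 2, 3, 0] 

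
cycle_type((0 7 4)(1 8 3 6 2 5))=3.6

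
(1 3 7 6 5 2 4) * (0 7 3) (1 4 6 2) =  (0 7 2 6 5 1) 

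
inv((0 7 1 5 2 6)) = (0 6 2 5 1 7)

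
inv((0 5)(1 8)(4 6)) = (0 5)(1 8)(4 6)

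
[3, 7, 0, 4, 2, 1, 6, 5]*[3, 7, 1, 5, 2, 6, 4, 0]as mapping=[0→5, 1→0, 2→3, 3→2, 4→1, 5→7, 6→4, 7→6]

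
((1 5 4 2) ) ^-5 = (1 2 4 5) 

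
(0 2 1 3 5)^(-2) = (0 3 2 5 1)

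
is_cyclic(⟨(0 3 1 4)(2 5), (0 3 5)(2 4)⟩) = no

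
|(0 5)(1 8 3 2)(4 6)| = 4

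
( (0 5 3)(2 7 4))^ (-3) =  ()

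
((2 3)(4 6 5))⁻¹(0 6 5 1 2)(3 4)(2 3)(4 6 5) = (0 5 4 1 3)(2 6)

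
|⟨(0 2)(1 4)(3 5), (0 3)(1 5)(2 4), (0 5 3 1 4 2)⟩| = 720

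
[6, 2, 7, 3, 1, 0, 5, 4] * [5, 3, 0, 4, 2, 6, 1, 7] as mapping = [0→1, 1→0, 2→7, 3→4, 4→3, 5→5, 6→6, 7→2] 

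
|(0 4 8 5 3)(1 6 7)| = 15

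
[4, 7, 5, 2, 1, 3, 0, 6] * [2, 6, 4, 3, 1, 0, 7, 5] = [1, 5, 0, 4, 6, 3, 2, 7]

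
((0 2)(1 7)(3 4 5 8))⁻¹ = (0 2)(1 7)(3 8 5 4)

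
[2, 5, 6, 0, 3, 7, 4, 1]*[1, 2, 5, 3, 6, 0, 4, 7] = [5, 0, 4, 1, 3, 7, 6, 2]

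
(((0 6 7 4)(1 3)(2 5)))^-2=(0 7)(4 6)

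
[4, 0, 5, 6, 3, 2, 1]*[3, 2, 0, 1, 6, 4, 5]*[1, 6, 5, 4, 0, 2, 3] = [3, 4, 0, 2, 6, 1, 5]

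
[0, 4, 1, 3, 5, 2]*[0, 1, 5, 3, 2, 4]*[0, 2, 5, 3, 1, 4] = [0, 5, 2, 3, 1, 4]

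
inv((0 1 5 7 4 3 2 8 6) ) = (0 6 8 2 3 4 7 5 1) 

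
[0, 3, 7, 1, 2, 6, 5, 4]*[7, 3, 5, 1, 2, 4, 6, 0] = [7, 1, 0, 3, 5, 6, 4, 2]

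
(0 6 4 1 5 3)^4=(0 5 4)(1 6 3)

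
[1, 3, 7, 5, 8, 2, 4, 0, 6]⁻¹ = [7, 0, 5, 1, 6, 3, 8, 2, 4]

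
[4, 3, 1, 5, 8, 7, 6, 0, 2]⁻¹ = [7, 2, 8, 1, 0, 3, 6, 5, 4]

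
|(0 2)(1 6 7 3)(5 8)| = 4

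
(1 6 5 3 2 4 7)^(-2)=(1 4 3 6 7 2 5)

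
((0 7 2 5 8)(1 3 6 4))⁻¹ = (0 8 5 2 7)(1 4 6 3)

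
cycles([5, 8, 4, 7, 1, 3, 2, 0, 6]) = (0 5 3 7)(1 8 6 2 4)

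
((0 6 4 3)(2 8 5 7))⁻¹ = (0 3 4 6)(2 7 5 8)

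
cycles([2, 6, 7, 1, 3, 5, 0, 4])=(0 2 7 4 3 1 6) 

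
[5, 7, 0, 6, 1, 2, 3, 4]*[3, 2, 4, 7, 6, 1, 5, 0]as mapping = [0→1, 1→0, 2→3, 3→5, 4→2, 5→4, 6→7, 7→6]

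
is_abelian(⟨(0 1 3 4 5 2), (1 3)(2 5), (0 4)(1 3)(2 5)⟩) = no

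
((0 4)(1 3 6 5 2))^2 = (1 6 2 3 5)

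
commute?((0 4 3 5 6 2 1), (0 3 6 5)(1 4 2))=no:(0 4 3 5 6 2 1) * (0 3 6 5)(1 4 2)=(0 2 4 6 1 3), (0 3 6 5)(1 4 2) * (0 4 3 5 6 2 1)=(0 5 4 1 3 2)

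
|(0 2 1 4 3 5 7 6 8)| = 9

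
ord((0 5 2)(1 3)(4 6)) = 6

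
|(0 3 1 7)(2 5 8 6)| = 4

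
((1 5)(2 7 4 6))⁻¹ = (1 5)(2 6 4 7)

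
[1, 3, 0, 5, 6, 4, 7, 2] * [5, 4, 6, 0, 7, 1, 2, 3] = [4, 0, 5, 1, 2, 7, 3, 6]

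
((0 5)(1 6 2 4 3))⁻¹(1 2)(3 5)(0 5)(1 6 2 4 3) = (0 1)(4 6)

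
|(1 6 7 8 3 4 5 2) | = 8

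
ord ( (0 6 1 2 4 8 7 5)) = 8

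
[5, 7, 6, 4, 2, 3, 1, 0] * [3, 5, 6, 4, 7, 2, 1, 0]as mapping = [0→2, 1→0, 2→1, 3→7, 4→6, 5→4, 6→5, 7→3]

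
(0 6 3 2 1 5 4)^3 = (0 2 4 3 5 6 1)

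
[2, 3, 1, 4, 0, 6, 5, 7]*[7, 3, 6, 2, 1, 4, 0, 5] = [6, 2, 3, 1, 7, 0, 4, 5]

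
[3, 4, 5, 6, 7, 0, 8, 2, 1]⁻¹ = [5, 8, 7, 0, 1, 2, 3, 4, 6]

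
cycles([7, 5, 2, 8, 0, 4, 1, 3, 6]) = (0 7 3 8 6 1 5 4)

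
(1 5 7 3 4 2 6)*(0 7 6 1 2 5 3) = (0 7)(1 3 4 5 6 2)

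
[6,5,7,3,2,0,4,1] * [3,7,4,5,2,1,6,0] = [6,1,0,5,4,3,2,7]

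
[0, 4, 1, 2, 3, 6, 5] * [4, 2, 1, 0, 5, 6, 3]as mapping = [0→4, 1→5, 2→2, 3→1, 4→0, 5→3, 6→6]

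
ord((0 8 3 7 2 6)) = 6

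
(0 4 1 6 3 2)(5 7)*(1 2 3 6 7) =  (0 4 2)(1 7 5)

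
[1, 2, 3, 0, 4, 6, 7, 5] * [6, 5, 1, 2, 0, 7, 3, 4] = [5, 1, 2, 6, 0, 3, 4, 7] 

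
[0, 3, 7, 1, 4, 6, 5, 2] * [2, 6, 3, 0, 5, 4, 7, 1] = [2, 0, 1, 6, 5, 7, 4, 3]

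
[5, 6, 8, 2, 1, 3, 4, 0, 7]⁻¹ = [7, 4, 3, 5, 6, 0, 1, 8, 2]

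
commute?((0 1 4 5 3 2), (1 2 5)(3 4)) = no:(0 1 4 5 3 2) * (1 2 5)(3 4) = (0 2)(1 3 5 4), (1 2 5)(3 4) * (0 1 4 5 3 2) = (0 1)(2 3 5 4)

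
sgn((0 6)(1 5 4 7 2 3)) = 1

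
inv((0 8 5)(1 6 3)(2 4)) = (0 5 8)(1 3 6)(2 4)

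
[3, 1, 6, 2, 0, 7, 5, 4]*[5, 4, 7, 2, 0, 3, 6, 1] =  [2, 4, 6, 7, 5, 1, 3, 0]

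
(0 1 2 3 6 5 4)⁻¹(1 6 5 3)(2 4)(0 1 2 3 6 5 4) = (0 3)(2 5 4 6)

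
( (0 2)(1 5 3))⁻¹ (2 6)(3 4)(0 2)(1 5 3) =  (0 6)(1 4)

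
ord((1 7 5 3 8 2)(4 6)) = 6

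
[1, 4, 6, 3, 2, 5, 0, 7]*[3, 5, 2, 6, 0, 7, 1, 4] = [5, 0, 1, 6, 2, 7, 3, 4]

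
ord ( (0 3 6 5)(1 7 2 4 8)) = 20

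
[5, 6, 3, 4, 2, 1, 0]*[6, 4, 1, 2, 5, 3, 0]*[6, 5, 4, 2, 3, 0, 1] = [2, 6, 4, 0, 5, 3, 1]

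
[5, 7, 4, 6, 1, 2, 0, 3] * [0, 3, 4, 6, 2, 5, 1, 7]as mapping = [0→5, 1→7, 2→2, 3→1, 4→3, 5→4, 6→0, 7→6]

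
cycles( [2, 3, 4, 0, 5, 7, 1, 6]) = (0 2 4 5 7 6 1 3)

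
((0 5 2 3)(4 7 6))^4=(4 7 6)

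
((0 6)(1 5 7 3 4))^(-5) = (0 6)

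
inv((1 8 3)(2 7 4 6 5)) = (1 3 8)(2 5 6 4 7)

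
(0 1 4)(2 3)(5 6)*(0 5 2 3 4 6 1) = (1 6 2 4 5)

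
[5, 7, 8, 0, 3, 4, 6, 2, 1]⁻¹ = [3, 8, 7, 4, 5, 0, 6, 1, 2]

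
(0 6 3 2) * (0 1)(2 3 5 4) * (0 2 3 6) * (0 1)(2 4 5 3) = (0 1 4 2)(3 6)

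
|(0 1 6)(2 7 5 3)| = 12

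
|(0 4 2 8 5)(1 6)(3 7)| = 10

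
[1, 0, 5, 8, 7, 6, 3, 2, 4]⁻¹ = [1, 0, 7, 6, 8, 2, 5, 4, 3]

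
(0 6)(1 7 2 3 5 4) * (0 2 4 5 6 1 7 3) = (0 1 3 6 2)(4 7)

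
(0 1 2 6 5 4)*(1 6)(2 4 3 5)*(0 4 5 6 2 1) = (0 2)(1 5 3 6)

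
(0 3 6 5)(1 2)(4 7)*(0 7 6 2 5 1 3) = (1 5 7 4 6)(2 3)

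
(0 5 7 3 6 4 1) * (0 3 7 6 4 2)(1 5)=(0 1 3 4 5 6 2)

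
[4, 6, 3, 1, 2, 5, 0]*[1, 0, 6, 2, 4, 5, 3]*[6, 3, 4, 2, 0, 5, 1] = [0, 2, 4, 6, 1, 5, 3]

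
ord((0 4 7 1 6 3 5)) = 7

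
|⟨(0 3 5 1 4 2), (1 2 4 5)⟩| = 720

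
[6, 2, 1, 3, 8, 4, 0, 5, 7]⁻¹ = [6, 2, 1, 3, 5, 7, 0, 8, 4]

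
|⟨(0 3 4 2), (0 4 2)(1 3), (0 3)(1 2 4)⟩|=120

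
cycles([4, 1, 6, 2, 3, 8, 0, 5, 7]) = (0 4 3 2 6) (5 8 7) 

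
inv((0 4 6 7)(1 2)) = (0 7 6 4)(1 2)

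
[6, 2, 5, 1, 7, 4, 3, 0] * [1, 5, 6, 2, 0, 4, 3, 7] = [3, 6, 4, 5, 7, 0, 2, 1]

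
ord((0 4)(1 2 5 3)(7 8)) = 4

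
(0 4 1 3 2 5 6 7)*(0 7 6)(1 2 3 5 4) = (0 1 5)(2 4)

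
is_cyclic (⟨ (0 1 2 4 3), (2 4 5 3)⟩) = no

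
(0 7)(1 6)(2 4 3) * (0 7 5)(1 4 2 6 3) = (0 5)(1 3 6 4)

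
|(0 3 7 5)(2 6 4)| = 12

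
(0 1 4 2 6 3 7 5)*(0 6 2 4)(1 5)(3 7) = (0 5 6 7 1)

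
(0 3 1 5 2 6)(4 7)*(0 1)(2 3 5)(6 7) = (0 5 3)(1 2 7 4 6)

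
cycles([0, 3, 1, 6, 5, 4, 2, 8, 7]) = (1 3 6 2)(4 5)(7 8)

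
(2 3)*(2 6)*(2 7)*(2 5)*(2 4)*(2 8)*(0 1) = (0 1)(2 3 6 7 5 4 8)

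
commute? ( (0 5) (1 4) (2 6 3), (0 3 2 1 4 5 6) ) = no: (0 5) (1 4) (2 6 3)*(0 3 2 1 4 5 6) = (0 6 2) (1 5 3), (0 3 2 1 4 5 6)*(0 5) (1 4) (2 6 3) = (0 2 4) (3 6 5) 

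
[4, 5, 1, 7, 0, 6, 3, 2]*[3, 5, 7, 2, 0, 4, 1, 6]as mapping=[0→0, 1→4, 2→5, 3→6, 4→3, 5→1, 6→2, 7→7]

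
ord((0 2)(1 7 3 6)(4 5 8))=12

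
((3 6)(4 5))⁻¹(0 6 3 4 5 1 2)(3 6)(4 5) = (0 3 6 5 4 1 2)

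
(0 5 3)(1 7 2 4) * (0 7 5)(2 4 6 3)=(1 5 2 6 3 7 4)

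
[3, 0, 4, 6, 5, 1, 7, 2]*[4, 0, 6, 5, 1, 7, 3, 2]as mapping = [0→5, 1→4, 2→1, 3→3, 4→7, 5→0, 6→2, 7→6]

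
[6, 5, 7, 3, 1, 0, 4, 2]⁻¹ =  [5, 4, 7, 3, 6, 1, 0, 2]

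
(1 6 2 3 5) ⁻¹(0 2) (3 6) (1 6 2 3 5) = (0 3) (2 5) 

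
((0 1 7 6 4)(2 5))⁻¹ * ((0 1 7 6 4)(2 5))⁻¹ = (0 6 1 4 7)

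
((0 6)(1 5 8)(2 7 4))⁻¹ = (0 6)(1 8 5)(2 4 7)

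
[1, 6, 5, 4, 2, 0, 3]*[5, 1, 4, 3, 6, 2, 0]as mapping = [0→1, 1→0, 2→2, 3→6, 4→4, 5→5, 6→3]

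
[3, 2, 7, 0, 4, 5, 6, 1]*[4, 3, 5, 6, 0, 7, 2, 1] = [6, 5, 1, 4, 0, 7, 2, 3]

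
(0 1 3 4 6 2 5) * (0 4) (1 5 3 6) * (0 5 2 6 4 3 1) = (0 2 1 4) (3 5) 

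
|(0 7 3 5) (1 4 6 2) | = 4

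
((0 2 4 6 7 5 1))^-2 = (0 5 6 2 1 7 4)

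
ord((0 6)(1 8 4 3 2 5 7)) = 14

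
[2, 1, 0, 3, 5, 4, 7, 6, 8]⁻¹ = [2, 1, 0, 3, 5, 4, 7, 6, 8]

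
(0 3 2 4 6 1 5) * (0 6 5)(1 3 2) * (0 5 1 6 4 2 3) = (0 3 6)(1 5 4)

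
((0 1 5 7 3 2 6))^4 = (0 3 1 2 5 6 7)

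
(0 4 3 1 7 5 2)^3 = (0 1 2 3 5 4 7)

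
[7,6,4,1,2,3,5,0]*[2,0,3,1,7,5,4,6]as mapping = [0→6,1→4,2→7,3→0,4→3,5→1,6→5,7→2]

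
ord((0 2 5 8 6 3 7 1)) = 8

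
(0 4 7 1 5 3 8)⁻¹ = (0 8 3 5 1 7 4)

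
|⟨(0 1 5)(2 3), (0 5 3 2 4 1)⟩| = 720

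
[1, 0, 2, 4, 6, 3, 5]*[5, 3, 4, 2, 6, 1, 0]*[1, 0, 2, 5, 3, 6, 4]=[5, 6, 3, 4, 1, 2, 0]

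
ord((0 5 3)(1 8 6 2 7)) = 15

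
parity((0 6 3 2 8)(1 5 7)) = even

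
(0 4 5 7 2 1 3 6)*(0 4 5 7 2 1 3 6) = (0 5 2 3)(1 6 4 7)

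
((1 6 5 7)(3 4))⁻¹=(1 7 5 6)(3 4)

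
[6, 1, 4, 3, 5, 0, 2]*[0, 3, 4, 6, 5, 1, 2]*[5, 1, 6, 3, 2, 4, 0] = [6, 3, 4, 0, 1, 5, 2]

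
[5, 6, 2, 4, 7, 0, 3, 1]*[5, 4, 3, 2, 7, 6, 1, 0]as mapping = [0→6, 1→1, 2→3, 3→7, 4→0, 5→5, 6→2, 7→4]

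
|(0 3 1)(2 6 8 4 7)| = 15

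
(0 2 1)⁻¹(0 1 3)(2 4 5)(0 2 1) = (0 3 2)(1 4 5)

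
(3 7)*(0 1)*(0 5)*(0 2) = (0 1 5 2)(3 7)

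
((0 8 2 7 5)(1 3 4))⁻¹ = (0 5 7 2 8)(1 4 3)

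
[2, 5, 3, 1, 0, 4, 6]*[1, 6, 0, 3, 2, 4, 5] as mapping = [0→0, 1→4, 2→3, 3→6, 4→1, 5→2, 6→5] 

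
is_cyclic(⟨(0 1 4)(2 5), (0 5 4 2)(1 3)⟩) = no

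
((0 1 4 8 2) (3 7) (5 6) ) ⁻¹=(0 2 8 4 1) (3 7) (5 6) 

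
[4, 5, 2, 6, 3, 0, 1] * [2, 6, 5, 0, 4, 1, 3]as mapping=[0→4, 1→1, 2→5, 3→3, 4→0, 5→2, 6→6]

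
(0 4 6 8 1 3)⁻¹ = (0 3 1 8 6 4)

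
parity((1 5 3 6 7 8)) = odd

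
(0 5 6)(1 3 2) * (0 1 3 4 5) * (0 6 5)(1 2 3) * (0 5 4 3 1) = (0 6 2)(1 3)(4 5)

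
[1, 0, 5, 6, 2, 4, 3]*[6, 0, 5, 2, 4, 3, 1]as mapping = [0→0, 1→6, 2→3, 3→1, 4→5, 5→4, 6→2]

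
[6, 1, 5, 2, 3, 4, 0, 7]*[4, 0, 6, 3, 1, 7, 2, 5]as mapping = [0→2, 1→0, 2→7, 3→6, 4→3, 5→1, 6→4, 7→5]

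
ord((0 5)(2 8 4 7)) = 4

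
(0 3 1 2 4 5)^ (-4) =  (0 1 4)(2 5 3)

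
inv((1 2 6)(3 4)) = (1 6 2)(3 4)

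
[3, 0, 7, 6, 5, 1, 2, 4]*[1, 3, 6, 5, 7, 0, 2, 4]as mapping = [0→5, 1→1, 2→4, 3→2, 4→0, 5→3, 6→6, 7→7]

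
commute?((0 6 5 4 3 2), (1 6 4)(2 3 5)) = no:(0 6 5 4 3 2)*(1 6 4)(2 3 5) = (0 4 5 1 6 2), (1 6 4)(2 3 5)*(0 6 5 4 3 2) = (0 6 3 4 1 5)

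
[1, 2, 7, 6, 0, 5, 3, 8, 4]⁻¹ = [4, 0, 1, 6, 8, 5, 3, 2, 7]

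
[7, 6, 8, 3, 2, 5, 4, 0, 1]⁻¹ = [7, 8, 4, 3, 6, 5, 1, 0, 2]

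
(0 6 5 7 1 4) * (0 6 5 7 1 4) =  (0 5 1) (4 6 7) 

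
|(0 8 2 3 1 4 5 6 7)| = 9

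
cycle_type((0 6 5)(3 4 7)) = 3^2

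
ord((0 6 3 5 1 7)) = 6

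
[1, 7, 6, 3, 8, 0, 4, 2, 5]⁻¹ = [5, 0, 7, 3, 6, 8, 2, 1, 4]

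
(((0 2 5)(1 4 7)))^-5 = (0 2 5)(1 4 7)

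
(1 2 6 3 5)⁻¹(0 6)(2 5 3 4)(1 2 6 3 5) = (0 3)(1 5 4 6)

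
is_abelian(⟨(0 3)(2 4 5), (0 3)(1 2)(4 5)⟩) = no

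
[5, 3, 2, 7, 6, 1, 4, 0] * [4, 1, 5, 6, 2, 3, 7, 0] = [3, 6, 5, 0, 7, 1, 2, 4]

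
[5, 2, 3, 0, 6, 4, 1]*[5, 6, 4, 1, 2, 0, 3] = [0, 4, 1, 5, 3, 2, 6]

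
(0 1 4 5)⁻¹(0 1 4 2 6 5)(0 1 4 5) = (0 1 4 5 2 6)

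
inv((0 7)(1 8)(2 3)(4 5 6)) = (0 7)(1 8)(2 3)(4 6 5)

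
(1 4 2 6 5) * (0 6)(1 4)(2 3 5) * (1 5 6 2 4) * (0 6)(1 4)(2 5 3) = (0 5 4 2 6 1 3)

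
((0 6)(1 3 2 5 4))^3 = (0 6)(1 5 3 4 2)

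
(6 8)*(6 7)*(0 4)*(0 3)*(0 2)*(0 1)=(0 4 3 2 1)(6 8 7)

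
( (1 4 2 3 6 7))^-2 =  (1 6 2)(3 4 7)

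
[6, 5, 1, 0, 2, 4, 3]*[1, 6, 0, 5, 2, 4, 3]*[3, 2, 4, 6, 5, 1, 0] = [6, 5, 0, 2, 3, 4, 1]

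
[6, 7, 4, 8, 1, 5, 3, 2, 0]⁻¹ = [8, 4, 7, 6, 2, 5, 0, 1, 3]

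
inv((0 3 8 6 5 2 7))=(0 7 2 5 6 8 3)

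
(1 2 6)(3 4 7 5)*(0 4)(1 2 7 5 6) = (0 4 5 3)(1 7 6 2)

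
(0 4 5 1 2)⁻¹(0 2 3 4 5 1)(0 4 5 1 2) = (0 3 5 1 2 4)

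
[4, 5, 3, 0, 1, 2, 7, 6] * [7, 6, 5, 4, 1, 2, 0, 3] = [1, 2, 4, 7, 6, 5, 3, 0]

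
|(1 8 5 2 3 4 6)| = 7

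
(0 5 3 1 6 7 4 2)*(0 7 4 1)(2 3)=(0 5 2 7 1 6 4 3)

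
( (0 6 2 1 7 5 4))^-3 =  (0 7 6 5 2 4 1)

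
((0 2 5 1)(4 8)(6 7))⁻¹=(0 1 5 2)(4 8)(6 7)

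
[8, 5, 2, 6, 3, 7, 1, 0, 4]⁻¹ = [7, 6, 2, 4, 8, 1, 3, 5, 0]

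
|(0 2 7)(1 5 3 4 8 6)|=6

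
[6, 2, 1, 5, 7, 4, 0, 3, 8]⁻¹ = [6, 2, 1, 7, 5, 3, 0, 4, 8]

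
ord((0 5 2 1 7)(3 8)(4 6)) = 10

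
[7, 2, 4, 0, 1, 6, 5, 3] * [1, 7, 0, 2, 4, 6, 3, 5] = [5, 0, 4, 1, 7, 3, 6, 2]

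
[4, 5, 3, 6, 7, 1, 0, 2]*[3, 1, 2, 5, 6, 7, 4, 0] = [6, 7, 5, 4, 0, 1, 3, 2]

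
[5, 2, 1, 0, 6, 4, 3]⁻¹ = [3, 2, 1, 6, 5, 0, 4]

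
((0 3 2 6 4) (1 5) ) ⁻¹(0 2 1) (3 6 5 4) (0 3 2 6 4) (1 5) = (0 2 4 1) (3 6 5) 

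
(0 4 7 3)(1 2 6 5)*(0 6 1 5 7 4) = (1 2)(3 6 7)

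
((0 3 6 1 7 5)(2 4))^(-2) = (0 7 6)(1 3 5)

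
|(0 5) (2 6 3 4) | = 4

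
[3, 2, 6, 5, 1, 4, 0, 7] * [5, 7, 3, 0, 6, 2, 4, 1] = [0, 3, 4, 2, 7, 6, 5, 1]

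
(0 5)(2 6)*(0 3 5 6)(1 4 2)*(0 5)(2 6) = (0 2 5 3)(1 4 6)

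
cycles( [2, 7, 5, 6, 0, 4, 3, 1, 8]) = (0 2 5 4)(1 7)(3 6)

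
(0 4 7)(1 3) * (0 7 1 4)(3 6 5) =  (1 6 5 3 4)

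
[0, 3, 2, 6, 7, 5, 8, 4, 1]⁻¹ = [0, 8, 2, 1, 7, 5, 3, 4, 6]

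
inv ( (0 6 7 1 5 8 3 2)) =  (0 2 3 8 5 1 7 6)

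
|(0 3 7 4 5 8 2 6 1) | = 9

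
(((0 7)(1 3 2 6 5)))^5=(0 7)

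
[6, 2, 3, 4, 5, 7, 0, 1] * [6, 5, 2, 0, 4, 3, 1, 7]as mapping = [0→1, 1→2, 2→0, 3→4, 4→3, 5→7, 6→6, 7→5]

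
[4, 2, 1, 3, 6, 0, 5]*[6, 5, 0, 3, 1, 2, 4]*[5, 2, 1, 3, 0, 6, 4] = [2, 5, 6, 3, 0, 4, 1]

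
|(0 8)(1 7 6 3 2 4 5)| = 14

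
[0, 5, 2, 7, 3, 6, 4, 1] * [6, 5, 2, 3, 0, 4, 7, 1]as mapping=[0→6, 1→4, 2→2, 3→1, 4→3, 5→7, 6→0, 7→5]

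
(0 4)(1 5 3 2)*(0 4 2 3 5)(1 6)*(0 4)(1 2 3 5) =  (0 3 5 1 4)(2 6)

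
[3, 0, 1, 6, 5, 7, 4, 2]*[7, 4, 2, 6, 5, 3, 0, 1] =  [6, 7, 4, 0, 3, 1, 5, 2]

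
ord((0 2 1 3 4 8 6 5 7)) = 9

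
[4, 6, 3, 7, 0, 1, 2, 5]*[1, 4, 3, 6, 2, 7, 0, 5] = [2, 0, 6, 5, 1, 4, 3, 7] 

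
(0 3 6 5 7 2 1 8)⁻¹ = (0 8 1 2 7 5 6 3)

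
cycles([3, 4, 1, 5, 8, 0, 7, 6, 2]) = (0 3 5)(1 4 8 2)(6 7)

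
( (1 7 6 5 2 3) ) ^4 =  (1 2 6) (3 5 7) 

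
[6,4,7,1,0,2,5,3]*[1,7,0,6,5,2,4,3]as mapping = [0→4,1→5,2→3,3→7,4→1,5→0,6→2,7→6]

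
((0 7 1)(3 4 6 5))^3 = (3 5 6 4)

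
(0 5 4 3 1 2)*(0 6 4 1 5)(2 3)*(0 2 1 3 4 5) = (0 2 6 5 3)(1 4)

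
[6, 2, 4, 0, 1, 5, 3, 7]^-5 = [6, 2, 4, 0, 1, 5, 3, 7]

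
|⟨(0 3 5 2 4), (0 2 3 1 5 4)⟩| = 720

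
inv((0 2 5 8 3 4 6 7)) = (0 7 6 4 3 8 5 2)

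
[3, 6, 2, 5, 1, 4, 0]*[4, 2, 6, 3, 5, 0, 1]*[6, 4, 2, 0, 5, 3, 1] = [0, 4, 1, 6, 2, 3, 5] 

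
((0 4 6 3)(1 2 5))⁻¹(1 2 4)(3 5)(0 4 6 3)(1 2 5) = (0 1)(2 5 6)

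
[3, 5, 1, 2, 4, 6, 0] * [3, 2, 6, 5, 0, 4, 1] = [5, 4, 2, 6, 0, 1, 3]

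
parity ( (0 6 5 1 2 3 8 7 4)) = even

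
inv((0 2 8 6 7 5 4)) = (0 4 5 7 6 8 2)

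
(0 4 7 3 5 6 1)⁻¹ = (0 1 6 5 3 7 4)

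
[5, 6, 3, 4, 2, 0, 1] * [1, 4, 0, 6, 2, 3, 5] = [3, 5, 6, 2, 0, 1, 4]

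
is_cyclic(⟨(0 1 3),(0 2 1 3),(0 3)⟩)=no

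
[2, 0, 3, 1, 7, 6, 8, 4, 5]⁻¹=[1, 3, 0, 2, 7, 8, 5, 4, 6]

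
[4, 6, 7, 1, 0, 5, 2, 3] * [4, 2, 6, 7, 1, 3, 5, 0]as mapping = [0→1, 1→5, 2→0, 3→2, 4→4, 5→3, 6→6, 7→7]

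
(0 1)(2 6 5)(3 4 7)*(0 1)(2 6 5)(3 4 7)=(2 5 6)(3 7 4)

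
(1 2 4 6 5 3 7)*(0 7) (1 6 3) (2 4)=(0 7 6 5 1 4 3) 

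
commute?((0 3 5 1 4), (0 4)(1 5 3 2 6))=no:(0 3 5 1 4)*(0 4)(1 5 3 2 6)=(0 2 6 1), (0 4)(1 5 3 2 6)*(0 3 5 1 4)=(2 6 4 3)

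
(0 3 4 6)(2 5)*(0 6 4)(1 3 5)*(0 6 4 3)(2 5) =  (0 2 1)(3 6 4)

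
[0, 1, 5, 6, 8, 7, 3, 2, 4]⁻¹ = [0, 1, 7, 6, 8, 2, 3, 5, 4]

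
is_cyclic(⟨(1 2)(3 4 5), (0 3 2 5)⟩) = no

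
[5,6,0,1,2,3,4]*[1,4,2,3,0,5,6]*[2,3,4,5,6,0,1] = [0,1,3,6,4,5,2]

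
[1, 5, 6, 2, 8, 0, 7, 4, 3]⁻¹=[5, 0, 3, 8, 7, 1, 2, 6, 4]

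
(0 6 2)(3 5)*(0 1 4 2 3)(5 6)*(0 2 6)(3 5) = (0 3)(1 4 6 5 2)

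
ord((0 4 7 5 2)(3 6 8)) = 15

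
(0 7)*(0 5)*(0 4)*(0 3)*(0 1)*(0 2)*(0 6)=(0 7 5 4 3 1 2 6)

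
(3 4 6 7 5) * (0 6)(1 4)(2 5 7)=(0 6 2 5 3 1 4)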